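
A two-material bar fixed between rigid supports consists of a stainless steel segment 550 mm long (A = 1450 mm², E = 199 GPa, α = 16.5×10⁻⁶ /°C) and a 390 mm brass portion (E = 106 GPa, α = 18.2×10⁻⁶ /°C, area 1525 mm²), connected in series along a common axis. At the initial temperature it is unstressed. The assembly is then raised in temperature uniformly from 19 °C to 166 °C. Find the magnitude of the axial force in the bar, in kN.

With the walls removed the bar would change length by δ_free = Σ αᵢΔT Lᵢ = 16.5×10⁻⁶×147×550 + 18.2×10⁻⁶×147×390 = 2.377 mm.
Since the ends are fixed, an axial force P builds up, equal in every segment, with P · Σ Lᵢ/(AᵢEᵢ) = δ_free.
Σ Lᵢ/(AᵢEᵢ) = 550/(1450×199×10³) + 390/(1525×106×10³) = 4.319×10⁻⁶ mm/N.
P = 2.377 / 4.319×10⁻⁶ = 550500 N = 550.5 kN, compressive.

P ≈ 550 kN (compressive)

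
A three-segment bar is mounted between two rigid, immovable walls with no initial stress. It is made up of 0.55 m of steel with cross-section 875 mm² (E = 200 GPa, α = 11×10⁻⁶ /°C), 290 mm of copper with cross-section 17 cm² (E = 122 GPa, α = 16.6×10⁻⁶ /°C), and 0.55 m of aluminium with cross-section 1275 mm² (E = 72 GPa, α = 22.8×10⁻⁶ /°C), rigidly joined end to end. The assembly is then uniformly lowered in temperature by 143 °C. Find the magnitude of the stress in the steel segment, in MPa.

With the walls removed the bar would change length by δ_free = Σ αᵢΔT Lᵢ = 11×10⁻⁶×143×550 + 16.6×10⁻⁶×143×290 + 22.8×10⁻⁶×143×550 = 3.347 mm.
The rigid supports impose zero overall length change; the single axial force P common to all segments must satisfy P Σ Lᵢ/(AᵢEᵢ) = δ_free.
Σ Lᵢ/(AᵢEᵢ) = 550/(875×200×10³) + 290/(1700×122×10³) + 550/(1275×72×10³) = 1.053×10⁻⁵ mm/N.
Hence P = δ_free / Σ(L/AE) = 3.347/1.053×10⁻⁵ = 317.8 kN (tensile).
σ_{steel} = P / A = 317800 / 875 = 363.2 MPa.

σ ≈ 363 MPa (tensile)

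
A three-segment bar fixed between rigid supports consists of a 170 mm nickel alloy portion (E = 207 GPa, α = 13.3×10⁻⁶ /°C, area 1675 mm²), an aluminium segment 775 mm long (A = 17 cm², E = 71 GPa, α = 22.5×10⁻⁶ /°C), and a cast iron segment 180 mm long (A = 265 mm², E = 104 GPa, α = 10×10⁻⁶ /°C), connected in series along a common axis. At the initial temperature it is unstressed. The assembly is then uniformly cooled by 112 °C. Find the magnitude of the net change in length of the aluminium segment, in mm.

With the walls removed the bar would change length by δ_free = Σ αᵢΔT Lᵢ = 13.3×10⁻⁶×112×170 + 22.5×10⁻⁶×112×775 + 10×10⁻⁶×112×180 = 2.408 mm.
The rigid supports impose zero overall length change; the single axial force P common to all segments must satisfy P Σ Lᵢ/(AᵢEᵢ) = δ_free.
The series flexibility is Σ Lᵢ/(AᵢEᵢ) = 170/(1675×207×10³) + 775/(1700×71×10³) + 180/(265×104×10³) = 1.344×10⁻⁵ mm/N.
Hence P = δ_free / Σ(L/AE) = 2.408/1.344×10⁻⁵ = 179.1 kN (tensile).
For the aluminium segment, free thermal change = 22.5×10⁻⁶×112×775 = 1.953 mm and elastic change from P = 179100×775/(1700×71×10³) = 1.15 mm; these oppose, so the net change is 0.803 mm (segment shortens).

|ΔL| ≈ 0.803 mm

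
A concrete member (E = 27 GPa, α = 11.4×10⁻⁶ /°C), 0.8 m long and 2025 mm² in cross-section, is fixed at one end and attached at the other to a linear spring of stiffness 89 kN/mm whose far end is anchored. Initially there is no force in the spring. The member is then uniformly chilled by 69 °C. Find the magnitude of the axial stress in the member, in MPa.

If the spring were absent the member would shorten by αΔT L = 11.4×10⁻⁶ × 69 × 800 = 0.6293 mm.
With a force P in the spring, the elastic change of the member is PL/(AE) and that of the spring is P/k; compatibility requires their sum to equal δ_free.
So P = δ_free / [L/(AE) + 1/k] = 0.6293 / [ 800/(2025×27×10³) + 1/(89×10³) ].
P = 0.6293 / 2.587×10⁻⁵ = 24330 N.
σ = P/A = 24330/2025 = 12.01 MPa.

σ ≈ 12 MPa (tensile)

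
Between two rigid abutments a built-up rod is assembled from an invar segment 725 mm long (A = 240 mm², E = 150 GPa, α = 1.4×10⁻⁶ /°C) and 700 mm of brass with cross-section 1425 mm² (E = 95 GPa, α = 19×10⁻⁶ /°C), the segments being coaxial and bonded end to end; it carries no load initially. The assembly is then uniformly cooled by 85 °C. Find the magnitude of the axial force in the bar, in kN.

With the walls removed the bar would change length by δ_free = Σ αᵢΔT Lᵢ = 1.4×10⁻⁶×85×725 + 19×10⁻⁶×85×700 = 1.217 mm.
The rigid supports impose zero overall length change; the single axial force P common to all segments must satisfy P Σ Lᵢ/(AᵢEᵢ) = δ_free.
The series flexibility is Σ Lᵢ/(AᵢEᵢ) = 725/(240×150×10³) + 700/(1425×95×10³) = 2.531×10⁻⁵ mm/N.
So P = 1.217 / 2.531×10⁻⁵ = 48.08 kN, tensile.

P ≈ 48.1 kN (tensile)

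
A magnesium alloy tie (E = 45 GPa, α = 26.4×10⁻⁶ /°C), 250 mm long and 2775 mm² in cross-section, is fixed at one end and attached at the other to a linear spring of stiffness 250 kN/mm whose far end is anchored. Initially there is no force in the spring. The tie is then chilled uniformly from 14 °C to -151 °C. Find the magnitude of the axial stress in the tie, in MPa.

The unrestrained thermal change is αΔT L = 26.4×10⁻⁶ × 165 × 250 = 1.089 mm.
Let P be the tensile force in the spring. The tie extends elastically by PL/(AE) and the spring stretches by P/k; together these equal δ_free.
So P = δ_free / [L/(AE) + 1/k] = 1.089 / [ 250/(2775×45×10³) + 1/(250×10³) ].
P = 1.089 / 6.002×10⁻⁶ = 181400 N.
σ = P/A = 181400/2775 = 65.38 MPa.

σ ≈ 65.4 MPa (tensile)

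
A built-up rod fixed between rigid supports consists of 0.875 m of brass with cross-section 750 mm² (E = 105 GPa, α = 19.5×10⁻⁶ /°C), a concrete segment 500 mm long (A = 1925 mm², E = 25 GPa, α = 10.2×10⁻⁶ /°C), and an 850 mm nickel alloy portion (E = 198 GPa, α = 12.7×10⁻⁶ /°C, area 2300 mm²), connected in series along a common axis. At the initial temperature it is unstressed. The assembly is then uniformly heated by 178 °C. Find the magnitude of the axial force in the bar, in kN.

P ≈ 251 kN (compressive)

Free thermal expansion of the whole bar: Σ αᵢΔT Lᵢ = 19.5×10⁻⁶×178×875 + 10.2×10⁻⁶×178×500 + 12.7×10⁻⁶×178×850 = 5.866 mm.
Since the ends are fixed, an axial force P builds up, equal in every segment, with P · Σ Lᵢ/(AᵢEᵢ) = δ_free.
The series flexibility is Σ Lᵢ/(AᵢEᵢ) = 875/(750×105×10³) + 500/(1925×25×10³) + 850/(2300×198×10³) = 2.337×10⁻⁵ mm/N.
So P = 5.866 / 2.337×10⁻⁵ = 251.1 kN, compressive.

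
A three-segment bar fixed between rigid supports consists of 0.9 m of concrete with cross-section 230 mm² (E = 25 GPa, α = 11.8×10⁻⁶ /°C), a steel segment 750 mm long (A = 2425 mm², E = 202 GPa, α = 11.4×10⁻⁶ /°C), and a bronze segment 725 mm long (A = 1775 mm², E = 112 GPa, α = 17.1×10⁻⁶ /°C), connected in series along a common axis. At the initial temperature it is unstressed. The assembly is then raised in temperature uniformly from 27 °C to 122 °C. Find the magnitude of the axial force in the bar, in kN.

Free thermal expansion of the whole bar: Σ αᵢΔT Lᵢ = 11.8×10⁻⁶×95×900 + 11.4×10⁻⁶×95×750 + 17.1×10⁻⁶×95×725 = 2.999 mm.
The rigid supports impose zero overall length change; the single axial force P common to all segments must satisfy P Σ Lᵢ/(AᵢEᵢ) = δ_free.
Σ Lᵢ/(AᵢEᵢ) = 900/(230×25×10³) + 750/(2425×202×10³) + 725/(1775×112×10³) = 0.0001617 mm/N.
So P = 2.999 / 0.0001617 = 18.55 kN, compressive.

P ≈ 18.5 kN (compressive)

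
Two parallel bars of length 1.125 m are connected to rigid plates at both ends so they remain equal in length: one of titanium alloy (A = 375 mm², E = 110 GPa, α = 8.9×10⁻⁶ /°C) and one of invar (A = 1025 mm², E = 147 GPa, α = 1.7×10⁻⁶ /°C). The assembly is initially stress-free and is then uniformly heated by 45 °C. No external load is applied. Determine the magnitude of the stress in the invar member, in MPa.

Equilibrium of a rigid end plate with no external load gives equal and opposite internal forces ±P in the two members. Since α_{titanium alloy} > α_{invar}, heating drives the titanium alloy into compression and the invar into tension.
Compatibility of the two members (thermal + elastic change equal): (α₁ − α₂)ΔT = P·[1/(A₁E₁) + 1/(A₂E₂)].
|α₁ − α₂|·ΔT = 7.2×10⁻⁶ × 45 = 0.000324.
1/(A₁E₁) + 1/(A₂E₂) = 1/(375×110×10³) + 1/(1025×147×10³) = 3.088×10⁻⁸ N⁻¹.
P = 0.000324 / 3.088×10⁻⁸ = 10490 N = 10.49 kN.
σ_{invar} = P/A₂ = 10490/1025 = 10.24 MPa, tensile.

σ ≈ 10.2 MPa (tensile)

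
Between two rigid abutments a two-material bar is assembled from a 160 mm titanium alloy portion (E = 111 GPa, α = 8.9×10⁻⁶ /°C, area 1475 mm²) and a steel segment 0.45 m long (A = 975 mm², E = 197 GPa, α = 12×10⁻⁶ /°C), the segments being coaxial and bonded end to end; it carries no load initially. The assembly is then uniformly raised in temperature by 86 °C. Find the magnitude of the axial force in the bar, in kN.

P ≈ 177 kN (compressive)

Free thermal expansion of the whole bar: Σ αᵢΔT Lᵢ = 8.9×10⁻⁶×86×160 + 12×10⁻⁶×86×450 = 0.5869 mm.
Since the ends are fixed, an axial force P builds up, equal in every segment, with P · Σ Lᵢ/(AᵢEᵢ) = δ_free.
Σ Lᵢ/(AᵢEᵢ) = 160/(1475×111×10³) + 450/(975×197×10³) = 3.32×10⁻⁶ mm/N.
So P = 0.5869 / 3.32×10⁻⁶ = 176.8 kN, compressive.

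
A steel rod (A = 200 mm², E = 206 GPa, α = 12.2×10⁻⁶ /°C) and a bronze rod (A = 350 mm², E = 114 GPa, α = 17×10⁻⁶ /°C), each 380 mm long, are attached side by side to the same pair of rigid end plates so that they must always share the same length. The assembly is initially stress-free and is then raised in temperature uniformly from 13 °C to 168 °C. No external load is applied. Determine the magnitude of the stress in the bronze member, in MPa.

The bronze has the larger α, so on heating it would change length more than the steel if both were free. The rigid plates force a common final length, so the bronze is put into compression and the steel into tension, with equal and opposite forces P (no external load).
Setting the final lengths equal and cancelling L: (α₁ − α₂)ΔT = P/(A₁E₁) + P/(A₂E₂).
|α₁ − α₂|·ΔT = 4.8×10⁻⁶ × 155 = 0.000744.
1/(A₁E₁) + 1/(A₂E₂) = 1/(200×206×10³) + 1/(350×114×10³) = 4.933×10⁻⁸ N⁻¹.
So P = 0.000744 / 4.933×10⁻⁸ = 15.08 kN.
σ_{bronze} = P/A₂ = 15080/350 = 43.09 MPa, compressive.

σ ≈ 43.1 MPa (compressive)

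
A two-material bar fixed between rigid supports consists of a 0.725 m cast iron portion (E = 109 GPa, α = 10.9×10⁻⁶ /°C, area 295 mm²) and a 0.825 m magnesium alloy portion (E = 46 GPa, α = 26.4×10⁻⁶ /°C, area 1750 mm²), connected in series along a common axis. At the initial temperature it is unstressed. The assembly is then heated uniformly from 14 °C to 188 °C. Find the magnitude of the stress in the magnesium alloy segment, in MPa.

If the supports were absent, the total length change would be Σ αᵢΔT Lᵢ = 10.9×10⁻⁶×174×725 + 26.4×10⁻⁶×174×825 = 5.165 mm.
The walls prevent any net length change, so an axial force P (same in every segment) develops. Compatibility: P · Σ Lᵢ/(AᵢEᵢ) = δ_free.
The series flexibility is Σ Lᵢ/(AᵢEᵢ) = 725/(295×109×10³) + 825/(1750×46×10³) = 3.28×10⁻⁵ mm/N.
So P = 5.165 / 3.28×10⁻⁵ = 157.5 kN, compressive.
σ_{magnesium alloy} = P / A = 157500 / 1750 = 89.99 MPa.

σ ≈ 90 MPa (compressive)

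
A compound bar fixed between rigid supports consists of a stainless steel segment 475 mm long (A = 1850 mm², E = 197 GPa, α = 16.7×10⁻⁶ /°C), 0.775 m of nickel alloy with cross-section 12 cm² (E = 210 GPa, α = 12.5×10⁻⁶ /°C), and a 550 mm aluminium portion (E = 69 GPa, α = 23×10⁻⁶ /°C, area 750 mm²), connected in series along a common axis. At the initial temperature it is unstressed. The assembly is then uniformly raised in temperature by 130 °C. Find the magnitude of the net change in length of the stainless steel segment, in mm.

Free thermal expansion of the whole bar: Σ αᵢΔT Lᵢ = 16.7×10⁻⁶×130×475 + 12.5×10⁻⁶×130×775 + 23×10⁻⁶×130×550 = 3.935 mm.
The rigid supports impose zero overall length change; the single axial force P common to all segments must satisfy P Σ Lᵢ/(AᵢEᵢ) = δ_free.
The series flexibility is Σ Lᵢ/(AᵢEᵢ) = 475/(1850×197×10³) + 775/(1200×210×10³) + 550/(750×69×10³) = 1.501×10⁻⁵ mm/N.
P = 3.935 / 1.501×10⁻⁵ = 262200 N = 262.2 kN, compressive.
For the stainless steel segment, free thermal change = 16.7×10⁻⁶×130×475 = 1.031 mm and elastic change from P = 262200×475/(1850×197×10³) = 0.3418 mm; these oppose, so the net change is 0.689 mm (segment lengthens).

|ΔL| ≈ 0.689 mm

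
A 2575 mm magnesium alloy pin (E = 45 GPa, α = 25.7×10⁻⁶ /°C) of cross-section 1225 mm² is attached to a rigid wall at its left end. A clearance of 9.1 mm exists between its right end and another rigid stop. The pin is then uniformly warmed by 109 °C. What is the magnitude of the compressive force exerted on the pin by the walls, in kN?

Free thermal elongation = αΔT L = 25.7×10⁻⁶ × 109 × 2575 = 7.213 mm.
This is smaller than the 9.1 mm clearance, so the pin expands freely without reaching the stop — the stress is zero.

P ≈ 0 kN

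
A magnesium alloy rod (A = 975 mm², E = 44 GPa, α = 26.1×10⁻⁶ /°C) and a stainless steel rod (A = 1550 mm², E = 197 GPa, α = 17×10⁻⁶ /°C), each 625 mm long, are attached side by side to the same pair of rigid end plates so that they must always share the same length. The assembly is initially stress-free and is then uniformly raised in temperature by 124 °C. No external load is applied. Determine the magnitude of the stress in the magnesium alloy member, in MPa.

σ ≈ 43.5 MPa (compressive)

The magnesium alloy has the larger α, so on heating it would change length more than the stainless steel if both were free. The rigid plates force a common final length, so the magnesium alloy is put into compression and the stainless steel into tension, with equal and opposite forces P (no external load).
Equating the net (thermal + elastic) strains gives |α₁ − α₂|·ΔT = P·[1/(A₁E₁) + 1/(A₂E₂)].
|α₁ − α₂|·ΔT = 9.1×10⁻⁶ × 124 = 0.001128.
1/(A₁E₁) + 1/(A₂E₂) = 1/(975×44×10³) + 1/(1550×197×10³) = 2.658×10⁻⁸ N⁻¹.
P = 0.001128 / 2.658×10⁻⁸ = 42450 N = 42.45 kN.
σ_{magnesium alloy} = P/A₁ = 42450/975 = 43.53 MPa, compressive.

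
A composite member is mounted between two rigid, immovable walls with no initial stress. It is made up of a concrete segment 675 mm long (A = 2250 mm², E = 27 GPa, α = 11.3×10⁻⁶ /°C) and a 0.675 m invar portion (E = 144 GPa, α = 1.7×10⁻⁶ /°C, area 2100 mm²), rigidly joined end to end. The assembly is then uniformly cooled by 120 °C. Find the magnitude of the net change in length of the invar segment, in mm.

|ΔL| ≈ 0.0385 mm

If the supports were absent, the total length change would be Σ αᵢΔT Lᵢ = 11.3×10⁻⁶×120×675 + 1.7×10⁻⁶×120×675 = 1.053 mm.
The walls prevent any net length change, so an axial force P (same in every segment) develops. Compatibility: P · Σ Lᵢ/(AᵢEᵢ) = δ_free.
Σ Lᵢ/(AᵢEᵢ) = 675/(2250×27×10³) + 675/(2100×144×10³) = 1.334×10⁻⁵ mm/N.
P = 1.053 / 1.334×10⁻⁵ = 78920 N = 78.92 kN, tensile.
For the invar segment, free thermal change = 1.7×10⁻⁶×120×675 = 0.1377 mm and elastic change from P = 78920×675/(2100×144×10³) = 0.1762 mm; these oppose, so the net change is 0.0385 mm (segment lengthens).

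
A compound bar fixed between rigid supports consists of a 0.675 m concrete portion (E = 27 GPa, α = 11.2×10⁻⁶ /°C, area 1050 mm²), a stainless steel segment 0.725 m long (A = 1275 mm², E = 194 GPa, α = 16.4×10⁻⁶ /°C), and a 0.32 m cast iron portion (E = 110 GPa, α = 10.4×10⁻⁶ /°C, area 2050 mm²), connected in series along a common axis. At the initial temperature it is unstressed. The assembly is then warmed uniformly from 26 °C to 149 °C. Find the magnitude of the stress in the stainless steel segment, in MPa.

σ ≈ 78 MPa (compressive)

With the walls removed the bar would change length by δ_free = Σ αᵢΔT Lᵢ = 11.2×10⁻⁶×123×675 + 16.4×10⁻⁶×123×725 + 10.4×10⁻⁶×123×320 = 2.802 mm.
The rigid supports impose zero overall length change; the single axial force P common to all segments must satisfy P Σ Lᵢ/(AᵢEᵢ) = δ_free.
The series flexibility is Σ Lᵢ/(AᵢEᵢ) = 675/(1050×27×10³) + 725/(1275×194×10³) + 320/(2050×110×10³) = 2.816×10⁻⁵ mm/N.
P = 2.802 / 2.816×10⁻⁵ = 99490 N = 99.49 kN, compressive.
σ_{stainless steel} = P / A = 99490 / 1275 = 78.03 MPa.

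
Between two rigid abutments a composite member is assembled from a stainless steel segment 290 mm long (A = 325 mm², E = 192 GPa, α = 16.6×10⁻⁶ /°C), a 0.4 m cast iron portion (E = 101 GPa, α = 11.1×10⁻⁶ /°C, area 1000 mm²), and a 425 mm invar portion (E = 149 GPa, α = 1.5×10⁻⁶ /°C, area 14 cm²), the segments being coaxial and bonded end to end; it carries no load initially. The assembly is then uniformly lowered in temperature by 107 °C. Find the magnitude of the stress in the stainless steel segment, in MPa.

If the supports were absent, the total length change would be Σ αᵢΔT Lᵢ = 16.6×10⁻⁶×107×290 + 11.1×10⁻⁶×107×400 + 1.5×10⁻⁶×107×425 = 1.058 mm.
The walls prevent any net length change, so an axial force P (same in every segment) develops. Compatibility: P · Σ Lᵢ/(AᵢEᵢ) = δ_free.
Σ Lᵢ/(AᵢEᵢ) = 290/(325×192×10³) + 400/(1000×101×10³) + 425/(1400×149×10³) = 1.065×10⁻⁵ mm/N.
P = 1.058 / 1.065×10⁻⁵ = 99420 N = 99.42 kN, tensile.
σ_{stainless steel} = P / A = 99420 / 325 = 305.9 MPa.

σ ≈ 306 MPa (tensile)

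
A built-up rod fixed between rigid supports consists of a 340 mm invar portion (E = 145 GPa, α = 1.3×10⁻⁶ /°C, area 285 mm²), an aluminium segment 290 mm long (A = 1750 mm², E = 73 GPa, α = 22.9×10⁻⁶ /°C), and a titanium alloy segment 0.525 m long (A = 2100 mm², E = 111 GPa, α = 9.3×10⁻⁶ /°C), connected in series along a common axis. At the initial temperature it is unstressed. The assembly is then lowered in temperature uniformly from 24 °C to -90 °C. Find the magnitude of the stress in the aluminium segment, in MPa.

With the walls removed the bar would change length by δ_free = Σ αᵢΔT Lᵢ = 1.3×10⁻⁶×114×340 + 22.9×10⁻⁶×114×290 + 9.3×10⁻⁶×114×525 = 1.364 mm.
The walls prevent any net length change, so an axial force P (same in every segment) develops. Compatibility: P · Σ Lᵢ/(AᵢEᵢ) = δ_free.
Σ Lᵢ/(AᵢEᵢ) = 340/(285×145×10³) + 290/(1750×73×10³) + 525/(2100×111×10³) = 1.275×10⁻⁵ mm/N.
Hence P = δ_free / Σ(L/AE) = 1.364/1.275×10⁻⁵ = 107 kN (tensile).
σ_{aluminium} = P / A = 107000 / 1750 = 61.14 MPa.

σ ≈ 61.1 MPa (tensile)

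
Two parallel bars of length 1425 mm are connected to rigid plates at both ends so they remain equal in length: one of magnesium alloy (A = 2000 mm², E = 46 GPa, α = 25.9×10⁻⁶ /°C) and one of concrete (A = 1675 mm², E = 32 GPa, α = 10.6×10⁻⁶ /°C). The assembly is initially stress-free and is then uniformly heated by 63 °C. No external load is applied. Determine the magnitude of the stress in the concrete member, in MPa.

Both members must finish at the same length. With the larger α, the magnesium alloy tends to over-expand; the plates restrain it, putting the magnesium alloy in compression and the concrete in tension. With no external load the two internal forces are equal and opposite, magnitude P.
Compatibility of the two members (thermal + elastic change equal): (α₁ − α₂)ΔT = P·[1/(A₁E₁) + 1/(A₂E₂)].
|α₁ − α₂|·ΔT = 15.3×10⁻⁶ × 63 = 0.0009639.
1/(A₁E₁) + 1/(A₂E₂) = 1/(2000×46×10³) + 1/(1675×32×10³) = 2.953×10⁻⁸ N⁻¹.
P = 0.0009639 / 2.953×10⁻⁸ = 32650 N = 32.65 kN.
σ_{concrete} = P/A₂ = 32650/1675 = 19.49 MPa, tensile.

σ ≈ 19.5 MPa (tensile)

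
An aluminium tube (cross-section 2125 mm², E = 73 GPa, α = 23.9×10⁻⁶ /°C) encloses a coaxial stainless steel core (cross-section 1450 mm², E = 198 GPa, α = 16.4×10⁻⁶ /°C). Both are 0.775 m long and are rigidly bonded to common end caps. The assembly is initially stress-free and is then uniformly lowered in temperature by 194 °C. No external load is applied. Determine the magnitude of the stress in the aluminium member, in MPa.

The aluminium has the larger α, so on cooling it would change length more than the stainless steel if both were free. The rigid plates force a common final length, so the aluminium is put into tension and the stainless steel into compression, with equal and opposite forces P (no external load).
Compatibility of the two members (thermal + elastic change equal): (α₁ − α₂)ΔT = P·[1/(A₁E₁) + 1/(A₂E₂)].
|α₁ − α₂|·ΔT = 7.5×10⁻⁶ × 194 = 0.001455.
1/(A₁E₁) + 1/(A₂E₂) = 1/(2125×73×10³) + 1/(1450×198×10³) = 9.93×10⁻⁹ N⁻¹.
P = 0.001455 / 9.93×10⁻⁹ = 146500 N = 146.5 kN.
σ_{aluminium} = P/A₁ = 146500/2125 = 68.96 MPa, tensile.

σ ≈ 69 MPa (tensile)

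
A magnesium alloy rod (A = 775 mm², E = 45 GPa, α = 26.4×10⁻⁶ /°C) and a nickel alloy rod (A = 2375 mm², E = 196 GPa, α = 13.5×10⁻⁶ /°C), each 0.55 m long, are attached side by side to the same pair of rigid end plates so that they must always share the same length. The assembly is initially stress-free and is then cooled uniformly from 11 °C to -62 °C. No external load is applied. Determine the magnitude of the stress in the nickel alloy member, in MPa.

The magnesium alloy has the larger α, so on cooling it would change length more than the nickel alloy if both were free. The rigid plates force a common final length, so the magnesium alloy is put into tension and the nickel alloy into compression, with equal and opposite forces P (no external load).
Equating the net (thermal + elastic) strains gives |α₁ − α₂|·ΔT = P·[1/(A₁E₁) + 1/(A₂E₂)].
|α₁ − α₂|·ΔT = 12.9×10⁻⁶ × 73 = 0.0009417.
1/(A₁E₁) + 1/(A₂E₂) = 1/(775×45×10³) + 1/(2375×196×10³) = 3.082×10⁻⁸ N⁻¹.
P = 0.0009417 / 3.082×10⁻⁸ = 30550 N = 30.55 kN.
σ_{nickel alloy} = P/A₂ = 30550/2375 = 12.86 MPa, compressive.

σ ≈ 12.9 MPa (compressive)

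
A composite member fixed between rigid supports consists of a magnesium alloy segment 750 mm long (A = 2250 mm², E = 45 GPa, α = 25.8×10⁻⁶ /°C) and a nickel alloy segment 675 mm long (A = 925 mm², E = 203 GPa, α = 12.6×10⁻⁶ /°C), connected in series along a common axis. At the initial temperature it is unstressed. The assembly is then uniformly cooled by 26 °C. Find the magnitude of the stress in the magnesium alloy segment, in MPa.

σ ≈ 29.3 MPa (tensile)

If the supports were absent, the total length change would be Σ αᵢΔT Lᵢ = 25.8×10⁻⁶×26×750 + 12.6×10⁻⁶×26×675 = 0.7242 mm.
The rigid supports impose zero overall length change; the single axial force P common to all segments must satisfy P Σ Lᵢ/(AᵢEᵢ) = δ_free.
The series flexibility is Σ Lᵢ/(AᵢEᵢ) = 750/(2250×45×10³) + 675/(925×203×10³) = 1.1×10⁻⁵ mm/N.
Hence P = δ_free / Σ(L/AE) = 0.7242/1.1×10⁻⁵ = 65.83 kN (tensile).
σ_{magnesium alloy} = P / A = 65830 / 2250 = 29.26 MPa.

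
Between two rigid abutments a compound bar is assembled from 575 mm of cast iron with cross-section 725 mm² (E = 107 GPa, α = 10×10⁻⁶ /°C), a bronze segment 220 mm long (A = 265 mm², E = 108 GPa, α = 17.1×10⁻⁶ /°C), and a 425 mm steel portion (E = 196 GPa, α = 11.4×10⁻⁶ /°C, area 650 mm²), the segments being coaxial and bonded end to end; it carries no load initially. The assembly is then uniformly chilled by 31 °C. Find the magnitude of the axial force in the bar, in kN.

P ≈ 24.1 kN (tensile)

If the supports were absent, the total length change would be Σ αᵢΔT Lᵢ = 10×10⁻⁶×31×575 + 17.1×10⁻⁶×31×220 + 11.4×10⁻⁶×31×425 = 0.4451 mm.
The walls prevent any net length change, so an axial force P (same in every segment) develops. Compatibility: P · Σ Lᵢ/(AᵢEᵢ) = δ_free.
The series flexibility is Σ Lᵢ/(AᵢEᵢ) = 575/(725×107×10³) + 220/(265×108×10³) + 425/(650×196×10³) = 1.844×10⁻⁵ mm/N.
P = 0.4451 / 1.844×10⁻⁵ = 24140 N = 24.14 kN, tensile.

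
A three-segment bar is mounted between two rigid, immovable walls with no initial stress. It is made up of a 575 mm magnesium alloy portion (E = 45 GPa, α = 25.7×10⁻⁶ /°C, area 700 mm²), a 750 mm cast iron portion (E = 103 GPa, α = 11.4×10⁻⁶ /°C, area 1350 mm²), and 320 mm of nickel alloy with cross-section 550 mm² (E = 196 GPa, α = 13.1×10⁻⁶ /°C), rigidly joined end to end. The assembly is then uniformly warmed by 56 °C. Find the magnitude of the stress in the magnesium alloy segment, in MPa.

σ ≈ 82.7 MPa (compressive)

Free thermal expansion of the whole bar: Σ αᵢΔT Lᵢ = 25.7×10⁻⁶×56×575 + 11.4×10⁻⁶×56×750 + 13.1×10⁻⁶×56×320 = 1.541 mm.
The walls prevent any net length change, so an axial force P (same in every segment) develops. Compatibility: P · Σ Lᵢ/(AᵢEᵢ) = δ_free.
Σ Lᵢ/(AᵢEᵢ) = 575/(700×45×10³) + 750/(1350×103×10³) + 320/(550×196×10³) = 2.662×10⁻⁵ mm/N.
P = 1.541 / 2.662×10⁻⁵ = 57900 N = 57.9 kN, compressive.
σ_{magnesium alloy} = P / A = 57900 / 700 = 82.72 MPa.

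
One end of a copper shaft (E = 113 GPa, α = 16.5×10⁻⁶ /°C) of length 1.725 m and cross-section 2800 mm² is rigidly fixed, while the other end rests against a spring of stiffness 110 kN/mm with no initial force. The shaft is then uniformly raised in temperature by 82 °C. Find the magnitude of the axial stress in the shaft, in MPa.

σ ≈ 57.3 MPa (compressive)

If the spring were absent the shaft would lengthen by αΔT L = 16.5×10⁻⁶ × 82 × 1725 = 2.334 mm.
With a force P in the spring, the elastic change of the shaft is PL/(AE) and that of the spring is P/k; compatibility requires their sum to equal δ_free.
So P = δ_free / [L/(AE) + 1/k] = 2.334 / [ 1725/(2800×113×10³) + 1/(110×10³) ].
P = 2.334 / 1.454×10⁻⁵ = 160500 N.
σ = P/A = 160500/2800 = 57.32 MPa.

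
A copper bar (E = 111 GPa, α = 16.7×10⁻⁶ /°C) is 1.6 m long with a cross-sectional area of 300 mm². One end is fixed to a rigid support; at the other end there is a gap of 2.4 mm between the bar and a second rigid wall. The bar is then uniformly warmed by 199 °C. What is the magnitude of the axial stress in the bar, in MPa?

If the wall were absent the bar would grow by αΔT L = 16.7×10⁻⁶ × 199 × 1600 = 5.317 mm.
After closing the 2.4 mm clearance, 5.317 − 2.4 = 2.917 mm of expansion remains to be suppressed by the wall.
That suppressed elongation corresponds to σ = E·Δ/L = 111×10³ × 2.917/1600 = 202.4 MPa.

σ ≈ 202 MPa (compressive)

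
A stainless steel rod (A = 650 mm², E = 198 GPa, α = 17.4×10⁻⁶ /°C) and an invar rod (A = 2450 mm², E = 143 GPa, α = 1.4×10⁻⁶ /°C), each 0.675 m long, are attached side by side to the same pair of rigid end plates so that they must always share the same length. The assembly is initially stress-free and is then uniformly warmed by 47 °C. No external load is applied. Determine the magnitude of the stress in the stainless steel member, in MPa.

Equilibrium of a rigid end plate with no external load gives equal and opposite internal forces ±P in the two members. Since α_{stainless steel} > α_{invar}, heating drives the stainless steel into compression and the invar into tension.
Setting the final lengths equal and cancelling L: (α₁ − α₂)ΔT = P/(A₁E₁) + P/(A₂E₂).
|α₁ − α₂|·ΔT = 16×10⁻⁶ × 47 = 0.000752.
1/(A₁E₁) + 1/(A₂E₂) = 1/(650×198×10³) + 1/(2450×143×10³) = 1.062×10⁻⁸ N⁻¹.
P = 0.000752 / 1.062×10⁻⁸ = 70780 N = 70.78 kN.
σ_{stainless steel} = P/A₁ = 70780/650 = 108.9 MPa, compressive.

σ ≈ 109 MPa (compressive)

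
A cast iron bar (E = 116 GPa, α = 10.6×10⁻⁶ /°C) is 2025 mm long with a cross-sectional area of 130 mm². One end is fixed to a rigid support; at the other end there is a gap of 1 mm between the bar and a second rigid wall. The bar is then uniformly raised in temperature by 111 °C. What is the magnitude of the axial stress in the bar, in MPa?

Free thermal elongation = αΔT L = 10.6×10⁻⁶ × 111 × 2025 = 2.383 mm.
This exceeds the 1 mm gap, so the wall pushes back. The portion of expansion that must be recovered elastically is δ_free − gap = 2.383 − 1 = 1.383 mm.
Compatibility: PL/(AE) = 1.383 mm, so σ = P/A = E × (1.383/2025) = 79.2 MPa.

σ ≈ 79.2 MPa (compressive)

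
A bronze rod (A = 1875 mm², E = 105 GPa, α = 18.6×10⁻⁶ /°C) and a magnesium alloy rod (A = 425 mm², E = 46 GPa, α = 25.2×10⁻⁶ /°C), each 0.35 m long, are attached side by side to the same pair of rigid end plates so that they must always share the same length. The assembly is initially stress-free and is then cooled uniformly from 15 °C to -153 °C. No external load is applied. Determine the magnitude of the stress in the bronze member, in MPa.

σ ≈ 10.5 MPa (compressive)

Both members must finish at the same length. With the larger α, the magnesium alloy tends to over-contract; the plates restrain it, putting the magnesium alloy in tension and the bronze in compression. With no external load the two internal forces are equal and opposite, magnitude P.
Setting the final lengths equal and cancelling L: (α₁ − α₂)ΔT = P/(A₁E₁) + P/(A₂E₂).
|α₁ − α₂|·ΔT = 6.6×10⁻⁶ × 168 = 0.001109.
1/(A₁E₁) + 1/(A₂E₂) = 1/(1875×105×10³) + 1/(425×46×10³) = 5.623×10⁻⁸ N⁻¹.
P = 0.001109 / 5.623×10⁻⁸ = 19720 N = 19.72 kN.
σ_{bronze} = P/A₁ = 19720/1875 = 10.52 MPa, compressive.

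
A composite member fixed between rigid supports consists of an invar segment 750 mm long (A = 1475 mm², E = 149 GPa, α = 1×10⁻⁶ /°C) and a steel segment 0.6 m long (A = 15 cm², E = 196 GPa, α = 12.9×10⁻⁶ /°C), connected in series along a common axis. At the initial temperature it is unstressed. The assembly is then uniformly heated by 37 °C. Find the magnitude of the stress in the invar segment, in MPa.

σ ≈ 39.1 MPa (compressive)

Free thermal expansion of the whole bar: Σ αᵢΔT Lᵢ = 1×10⁻⁶×37×750 + 12.9×10⁻⁶×37×600 = 0.3141 mm.
Since the ends are fixed, an axial force P builds up, equal in every segment, with P · Σ Lᵢ/(AᵢEᵢ) = δ_free.
Σ Lᵢ/(AᵢEᵢ) = 750/(1475×149×10³) + 600/(1500×196×10³) = 5.453×10⁻⁶ mm/N.
So P = 0.3141 / 5.453×10⁻⁶ = 57.6 kN, compressive.
σ_{invar} = P / A = 57600 / 1475 = 39.05 MPa.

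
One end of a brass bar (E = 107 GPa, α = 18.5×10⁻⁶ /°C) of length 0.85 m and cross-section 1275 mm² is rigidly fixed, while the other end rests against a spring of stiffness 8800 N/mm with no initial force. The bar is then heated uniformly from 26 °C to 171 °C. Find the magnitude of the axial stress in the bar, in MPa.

If the spring were absent the bar would lengthen by αΔT L = 18.5×10⁻⁶ × 145 × 850 = 2.28 mm.
With a force P in the spring, the elastic change of the bar is PL/(AE) and that of the spring is P/k; compatibility requires their sum to equal δ_free.
P [ L/(AE) + 1/k ] = δ_free → P [ 850/(1275×107×10³) + 1/(8800) ] = 2.28.
P = 2.28 / 0.0001199 = 19020 N.
σ = P/A = 19020/1275 = 14.92 MPa.

σ ≈ 14.9 MPa (compressive)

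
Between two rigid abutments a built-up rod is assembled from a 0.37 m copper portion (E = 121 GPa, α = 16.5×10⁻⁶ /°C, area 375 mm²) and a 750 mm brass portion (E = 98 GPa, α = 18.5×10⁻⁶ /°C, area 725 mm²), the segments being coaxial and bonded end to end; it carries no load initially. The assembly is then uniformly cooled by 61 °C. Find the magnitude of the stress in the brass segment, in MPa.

If the supports were absent, the total length change would be Σ αᵢΔT Lᵢ = 16.5×10⁻⁶×61×370 + 18.5×10⁻⁶×61×750 = 1.219 mm.
Since the ends are fixed, an axial force P builds up, equal in every segment, with P · Σ Lᵢ/(AᵢEᵢ) = δ_free.
The series flexibility is Σ Lᵢ/(AᵢEᵢ) = 370/(375×121×10³) + 750/(725×98×10³) = 1.871×10⁻⁵ mm/N.
So P = 1.219 / 1.871×10⁻⁵ = 65.14 kN, tensile.
σ_{brass} = P / A = 65140 / 725 = 89.85 MPa.

σ ≈ 89.8 MPa (tensile)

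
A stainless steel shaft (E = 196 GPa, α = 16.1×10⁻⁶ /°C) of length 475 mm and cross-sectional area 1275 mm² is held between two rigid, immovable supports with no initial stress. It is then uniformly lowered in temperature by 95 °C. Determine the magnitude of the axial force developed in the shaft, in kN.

P ≈ 382 kN (tensile)

Full restraint means ε = 0, so the stress is σ = EαΔT = 196×10³ × 16.1×10⁻⁶ × 95 = 299.8 MPa.
P = AEαΔT = 1275 × 196×10³ × 16.1×10⁻⁶ × 95 = 382.2 kN (tensile).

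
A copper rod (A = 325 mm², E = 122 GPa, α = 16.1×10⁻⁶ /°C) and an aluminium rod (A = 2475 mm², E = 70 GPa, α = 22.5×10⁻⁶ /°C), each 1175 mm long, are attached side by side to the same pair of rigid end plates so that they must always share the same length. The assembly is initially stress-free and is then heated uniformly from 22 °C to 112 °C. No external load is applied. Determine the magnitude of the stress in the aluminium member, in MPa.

σ ≈ 7.51 MPa (compressive)

The aluminium has the larger α, so on heating it would change length more than the copper if both were free. The rigid plates force a common final length, so the aluminium is put into compression and the copper into tension, with equal and opposite forces P (no external load).
Setting the final lengths equal and cancelling L: (α₁ − α₂)ΔT = P/(A₁E₁) + P/(A₂E₂).
|α₁ − α₂|·ΔT = 6.4×10⁻⁶ × 90 = 0.000576.
1/(A₁E₁) + 1/(A₂E₂) = 1/(325×122×10³) + 1/(2475×70×10³) = 3.099×10⁻⁸ N⁻¹.
P = 0.000576 / 3.099×10⁻⁸ = 18590 N = 18.59 kN.
σ_{aluminium} = P/A₂ = 18590/2475 = 7.509 MPa, compressive.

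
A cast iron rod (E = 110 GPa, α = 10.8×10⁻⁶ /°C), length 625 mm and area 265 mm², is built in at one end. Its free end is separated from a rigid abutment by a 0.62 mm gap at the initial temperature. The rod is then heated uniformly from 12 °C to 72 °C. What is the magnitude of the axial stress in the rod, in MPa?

σ ≈ 0 MPa

Unrestrained expansion: δ_free = αΔT L = 10.8×10⁻⁶ × 60 × 625 = 0.405 mm.
Since δ_free = 0.405 mm is less than the 0.62 mm gap, the rod never touches the wall. No axial force develops.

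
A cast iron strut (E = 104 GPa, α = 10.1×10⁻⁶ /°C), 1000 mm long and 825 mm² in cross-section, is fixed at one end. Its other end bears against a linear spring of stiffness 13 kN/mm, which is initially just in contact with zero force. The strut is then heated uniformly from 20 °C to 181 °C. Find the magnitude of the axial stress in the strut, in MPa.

σ ≈ 22.3 MPa (compressive)

Free thermal expansion: δ_free = αΔT L = 10.1×10⁻⁶ × 161 × 1000 = 1.626 mm.
Let P be the compressive force at the spring. The strut shortens elastically by PL/(AE) and the spring compresses by P/k; together these equal δ_free.
So P = δ_free / [L/(AE) + 1/k] = 1.626 / [ 1000/(825×104×10³) + 1/(13×10³) ].
P = 1.626 / 8.858×10⁻⁵ = 18360 N.
σ = P/A = 18360/825 = 22.25 MPa.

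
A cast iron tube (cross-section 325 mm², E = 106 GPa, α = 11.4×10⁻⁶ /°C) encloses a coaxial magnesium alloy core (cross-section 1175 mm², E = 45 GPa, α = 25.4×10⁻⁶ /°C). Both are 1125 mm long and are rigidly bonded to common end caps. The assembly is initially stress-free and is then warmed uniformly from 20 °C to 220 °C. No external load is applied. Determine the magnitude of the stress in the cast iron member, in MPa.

Equilibrium of a rigid end plate with no external load gives equal and opposite internal forces ±P in the two members. Since α_{magnesium alloy} > α_{cast iron}, heating drives the magnesium alloy into compression and the cast iron into tension.
Compatibility of the two members (thermal + elastic change equal): (α₁ − α₂)ΔT = P·[1/(A₁E₁) + 1/(A₂E₂)].
|α₁ − α₂|·ΔT = 14×10⁻⁶ × 200 = 0.0028.
1/(A₁E₁) + 1/(A₂E₂) = 1/(325×106×10³) + 1/(1175×45×10³) = 4.794×10⁻⁸ N⁻¹.
P = 0.0028 / 4.794×10⁻⁸ = 58410 N = 58.41 kN.
σ_{cast iron} = P/A₁ = 58410/325 = 179.7 MPa, tensile.

σ ≈ 180 MPa (tensile)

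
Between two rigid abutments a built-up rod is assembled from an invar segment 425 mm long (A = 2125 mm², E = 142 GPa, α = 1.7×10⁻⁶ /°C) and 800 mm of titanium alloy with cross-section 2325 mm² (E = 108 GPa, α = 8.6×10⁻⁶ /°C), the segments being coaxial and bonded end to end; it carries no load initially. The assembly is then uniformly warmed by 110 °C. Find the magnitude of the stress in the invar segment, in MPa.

σ ≈ 85.7 MPa (compressive)

Free thermal expansion of the whole bar: Σ αᵢΔT Lᵢ = 1.7×10⁻⁶×110×425 + 8.6×10⁻⁶×110×800 = 0.8363 mm.
The walls prevent any net length change, so an axial force P (same in every segment) develops. Compatibility: P · Σ Lᵢ/(AᵢEᵢ) = δ_free.
The series flexibility is Σ Lᵢ/(AᵢEᵢ) = 425/(2125×142×10³) + 800/(2325×108×10³) = 4.594×10⁻⁶ mm/N.
P = 0.8363 / 4.594×10⁻⁶ = 182000 N = 182 kN, compressive.
σ_{invar} = P / A = 182000 / 2125 = 85.66 MPa.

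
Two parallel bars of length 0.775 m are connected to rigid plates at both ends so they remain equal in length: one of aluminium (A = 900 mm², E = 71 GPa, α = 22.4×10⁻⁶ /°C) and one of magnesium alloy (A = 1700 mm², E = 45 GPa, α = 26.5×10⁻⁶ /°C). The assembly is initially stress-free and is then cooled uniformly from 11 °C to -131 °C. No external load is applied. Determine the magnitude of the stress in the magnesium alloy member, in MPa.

σ ≈ 11.9 MPa (tensile)

Equilibrium of a rigid end plate with no external load gives equal and opposite internal forces ±P in the two members. Since α_{magnesium alloy} > α_{aluminium}, cooling drives the magnesium alloy into tension and the aluminium into compression.
Setting the final lengths equal and cancelling L: (α₁ − α₂)ΔT = P/(A₁E₁) + P/(A₂E₂).
|α₁ − α₂|·ΔT = 4.1×10⁻⁶ × 142 = 0.0005822.
1/(A₁E₁) + 1/(A₂E₂) = 1/(900×71×10³) + 1/(1700×45×10³) = 2.872×10⁻⁸ N⁻¹.
P = 0.0005822 / 2.872×10⁻⁸ = 20270 N = 20.27 kN.
σ_{magnesium alloy} = P/A₂ = 20270/1700 = 11.92 MPa, tensile.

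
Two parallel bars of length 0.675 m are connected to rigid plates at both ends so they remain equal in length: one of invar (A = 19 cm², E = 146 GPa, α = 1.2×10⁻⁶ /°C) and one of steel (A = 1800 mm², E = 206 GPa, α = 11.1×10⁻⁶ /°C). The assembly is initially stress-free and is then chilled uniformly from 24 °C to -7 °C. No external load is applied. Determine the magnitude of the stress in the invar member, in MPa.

σ ≈ 25.6 MPa (compressive)

Equilibrium of a rigid end plate with no external load gives equal and opposite internal forces ±P in the two members. Since α_{steel} > α_{invar}, cooling drives the steel into tension and the invar into compression.
Equating the net (thermal + elastic) strains gives |α₁ − α₂|·ΔT = P·[1/(A₁E₁) + 1/(A₂E₂)].
|α₁ − α₂|·ΔT = 9.9×10⁻⁶ × 31 = 0.0003069.
1/(A₁E₁) + 1/(A₂E₂) = 1/(1900×146×10³) + 1/(1800×206×10³) = 6.302×10⁻⁹ N⁻¹.
So P = 0.0003069 / 6.302×10⁻⁹ = 48.7 kN.
σ_{invar} = P/A₁ = 48700/1900 = 25.63 MPa, compressive.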